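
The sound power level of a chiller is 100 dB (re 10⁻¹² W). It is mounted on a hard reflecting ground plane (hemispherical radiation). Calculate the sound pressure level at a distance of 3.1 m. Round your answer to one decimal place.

Free-field hemispherical radiation: L_p = L_w − 10·log₁₀(2π·r²), r = 3.1 m.
2π·r² = 60.38 m², 10·log₁₀ of that is 17.809 dB.
L_p = 100 − 17.809 = 82.19 dB.

82.2 dB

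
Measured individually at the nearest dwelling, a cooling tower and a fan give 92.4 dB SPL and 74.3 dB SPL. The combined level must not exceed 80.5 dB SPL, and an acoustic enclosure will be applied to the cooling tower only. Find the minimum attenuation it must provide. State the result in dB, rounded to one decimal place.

Fixed contribution from the other source: Σ 10^(L/10) = 10^(74.3/10) = 2.692e+07 (74.30 dB SPL).
To meet 80.5 dB SPL overall, the treated cooling tower may contribute at most 10^(80.5/10) − 2.692e+07 = 8.529e+07, i.e. 79.31 dB SPL.
Required insertion loss = 92.4 − 79.31 = 13.09 dB.

13.1 dB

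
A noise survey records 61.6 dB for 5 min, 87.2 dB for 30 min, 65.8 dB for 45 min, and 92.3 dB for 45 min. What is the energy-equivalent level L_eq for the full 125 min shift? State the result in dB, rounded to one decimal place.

88.7 dB

The energy average is taken in the linear domain: L_eq = 10·log₁₀[(Σ tᵢ·10^(Lᵢ/10))/T], T = 125 min.
Σ tᵢ·10^(Lᵢ/10) = 5·10^(61.6/10) + 30·10^(87.2/10) + 45·10^(65.8/10) + 45·10^(92.3/10) = 9.234e+10.
L_eq = 10·log₁₀(9.234e+10/125) = 88.68 dB.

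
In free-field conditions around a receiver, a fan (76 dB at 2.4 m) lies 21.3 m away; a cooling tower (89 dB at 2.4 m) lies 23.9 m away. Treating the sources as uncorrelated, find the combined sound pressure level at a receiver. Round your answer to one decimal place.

First find each source's level at the receiver (point-source: −20·log₁₀(r/r_ref)), then combine on an intensity basis.
fan: 76 − 20·log₁₀(21.3/2.4) = 76 − 18.96 = 57.04 dB.
cooling tower: 89 − 20·log₁₀(23.9/2.4) = 89 − 19.96 = 69.04 dB.
Σ 10^(L/10) = 8.515e+06 → L_total = 10·log₁₀(8.515e+06) = 69.30 dB.

69.3 dB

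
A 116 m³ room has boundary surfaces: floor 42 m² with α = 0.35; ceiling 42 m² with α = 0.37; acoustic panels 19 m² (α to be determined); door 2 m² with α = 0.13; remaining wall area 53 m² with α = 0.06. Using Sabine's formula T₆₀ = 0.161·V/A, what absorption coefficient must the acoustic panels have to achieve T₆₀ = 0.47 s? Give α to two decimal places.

0.32

A = 0.161·V/T₆₀ = 0.161·116/0.47 = 39.74 m² sabins.
Absorption from the other surfaces = 42·0.35 + 42·0.37 + 2·0.13 + 53·0.06 = 33.68 m², so the acoustic panels must supply 6.06 m² over 19 m².
α = 6.06/19 = 0.319.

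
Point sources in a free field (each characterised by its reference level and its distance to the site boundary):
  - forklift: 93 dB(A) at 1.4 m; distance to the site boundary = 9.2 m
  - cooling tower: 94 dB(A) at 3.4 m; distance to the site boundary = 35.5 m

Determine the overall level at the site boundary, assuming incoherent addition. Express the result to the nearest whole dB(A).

78 dB(A)

First find each source's level at the receiver (point-source: −20·log₁₀(r/r_ref)), then combine on an intensity basis.
forklift: 93 − 20·log₁₀(9.2/1.4) = 93 − 16.35 = 76.65 dB(A).
cooling tower: 94 − 20·log₁₀(35.5/3.4) = 94 − 20.37 = 73.63 dB(A).
Σ 10^(L/10) = 6.925e+07 → L_total = 10·log₁₀(6.925e+07) = 78.40 dB(A).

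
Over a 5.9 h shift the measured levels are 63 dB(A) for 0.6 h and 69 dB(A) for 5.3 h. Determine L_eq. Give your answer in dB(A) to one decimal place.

68.7 dB(A)

Weight each interval's intensity by its duration and average over T = 5.9 h:
Σ tᵢ·10^(Lᵢ/10) = 0.6·10^(63/10) + 5.3·10^(69/10) = 4.330e+07.
L_eq = 10·log₁₀(4.330e+07/5.9) = 68.66 dB(A).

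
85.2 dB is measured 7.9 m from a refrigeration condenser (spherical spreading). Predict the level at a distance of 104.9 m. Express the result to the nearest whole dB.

63 dB

For a point source, L₂ = L₁ − 20·log₁₀(r₂/r₁).
L₂ = 85.2 − 20·log₁₀(104.9/7.9) = 85.2 − 22.463 = 62.74 dB.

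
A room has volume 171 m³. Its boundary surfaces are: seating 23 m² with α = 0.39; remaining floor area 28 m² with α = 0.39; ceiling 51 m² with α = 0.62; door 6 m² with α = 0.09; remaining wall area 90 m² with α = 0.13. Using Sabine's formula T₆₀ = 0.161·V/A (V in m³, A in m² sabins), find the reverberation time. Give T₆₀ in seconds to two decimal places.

A = Σ Sᵢαᵢ = 23·0.39 + 28·0.39 + 51·0.62 + 6·0.09 + 90·0.13 = 63.75 m².
T₆₀ = 0.161·V/A = 0.161·171/63.75 = 0.432 s.

0.43 s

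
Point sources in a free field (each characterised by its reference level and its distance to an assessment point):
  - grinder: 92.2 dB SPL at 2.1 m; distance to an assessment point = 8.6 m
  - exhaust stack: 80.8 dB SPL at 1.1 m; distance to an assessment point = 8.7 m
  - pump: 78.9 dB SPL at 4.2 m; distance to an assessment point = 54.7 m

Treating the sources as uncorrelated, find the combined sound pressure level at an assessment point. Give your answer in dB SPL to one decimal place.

First find each source's level at the receiver (point-source: −20·log₁₀(r/r_ref)), then combine on an intensity basis.
grinder: 92.2 − 20·log₁₀(8.6/2.1) = 92.2 − 12.25 = 79.95 dB SPL.
exhaust stack: 80.8 − 20·log₁₀(8.7/1.1) = 80.8 − 17.96 = 62.84 dB SPL.
pump: 78.9 − 20·log₁₀(54.7/4.2) = 78.9 − 22.29 = 56.61 dB SPL.
Σ 10^(L/10) = 1.013e+08 → L_total = 10·log₁₀(1.013e+08) = 80.06 dB SPL.

80.1 dB SPL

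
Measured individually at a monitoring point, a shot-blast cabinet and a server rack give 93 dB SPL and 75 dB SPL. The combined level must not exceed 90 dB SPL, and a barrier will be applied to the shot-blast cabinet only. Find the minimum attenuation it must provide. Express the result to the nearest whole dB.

3 dB

Fixed contribution from the other source: Σ 10^(L/10) = 10^(75/10) = 3.162e+07 (75.00 dB SPL).
The limit corresponds to 10^(90/10) = 1.000e+09; subtracting the fixed part leaves 9.684e+08 for the shot-blast cabinet, i.e. 89.86 dB SPL.
Required insertion loss = 93 − 89.86 = 3.14 dB.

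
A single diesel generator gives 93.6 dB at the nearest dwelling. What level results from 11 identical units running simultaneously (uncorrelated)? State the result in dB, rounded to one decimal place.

N identical incoherent sources raise the level by 10·log₁₀ N.
L_total = 93.6 + 10·log₁₀(11) = 93.6 + 10.414 = 104.01 dB.

104.0 dB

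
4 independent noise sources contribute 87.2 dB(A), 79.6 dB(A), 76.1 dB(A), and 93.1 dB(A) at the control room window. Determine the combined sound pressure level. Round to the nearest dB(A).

94 dB(A)

Incoherent sources combine by intensity addition: L_total = 10·log₁₀(Σ 10^(L_i/10)).
Σ 10^(L/10) = 10^(87.2/10) + 10^(79.6/10) + 10^(76.1/10) + 10^(93.1/10) = 2.698e+09.
L_total = 10·log₁₀(2.698e+09) = 94.31 dB(A).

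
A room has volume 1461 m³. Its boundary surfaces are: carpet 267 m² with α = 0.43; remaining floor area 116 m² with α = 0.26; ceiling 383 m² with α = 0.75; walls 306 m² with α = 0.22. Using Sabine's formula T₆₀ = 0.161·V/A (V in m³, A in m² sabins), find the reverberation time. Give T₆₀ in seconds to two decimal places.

Summing Sᵢαᵢ: 267·0.43 + 116·0.26 + 383·0.75 + 306·0.22 = 499.54 m².
T₆₀ = 0.161 × 1461 / 499.54 = 0.471 s.

0.47 s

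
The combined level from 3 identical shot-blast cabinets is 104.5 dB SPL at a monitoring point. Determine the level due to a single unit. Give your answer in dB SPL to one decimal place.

Dividing the total intensity by 3 lowers the level by 10·log₁₀ 3 = 4.771 dB: L₁ = 104.5 − 4.771.

99.7 dB SPL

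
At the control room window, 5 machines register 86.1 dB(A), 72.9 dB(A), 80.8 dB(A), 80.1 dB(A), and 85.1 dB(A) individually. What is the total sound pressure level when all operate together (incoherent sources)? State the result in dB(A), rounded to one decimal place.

Incoherent sources combine by intensity addition: L_total = 10·log₁₀(Σ 10^(L_i/10)).
Σ 10^(L/10) = 10^(86.1/10) + 10^(72.9/10) + 10^(80.8/10) + 10^(80.1/10) + 10^(85.1/10) = 9.730e+08.
L_total = 10·log₁₀(9.730e+08) = 89.88 dB(A).

89.9 dB(A)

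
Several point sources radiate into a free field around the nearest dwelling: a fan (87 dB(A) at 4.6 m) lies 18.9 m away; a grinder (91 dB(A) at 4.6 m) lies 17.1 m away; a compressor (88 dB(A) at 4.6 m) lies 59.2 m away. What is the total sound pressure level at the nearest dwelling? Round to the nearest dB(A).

Propagate each source to the receiver with L = L_ref − 20·log₁₀(r/r_ref), then add intensities.
fan: 87 − 20·log₁₀(18.9/4.6) = 87 − 12.27 = 74.73 dB(A).
grinder: 91 − 20·log₁₀(17.1/4.6) = 91 − 11.40 = 79.60 dB(A).
compressor: 88 − 20·log₁₀(59.2/4.6) = 88 − 22.19 = 65.81 dB(A).
Σ 10^(L/10) = 1.246e+08 → L_total = 10·log₁₀(1.246e+08) = 80.96 dB(A).

81 dB(A)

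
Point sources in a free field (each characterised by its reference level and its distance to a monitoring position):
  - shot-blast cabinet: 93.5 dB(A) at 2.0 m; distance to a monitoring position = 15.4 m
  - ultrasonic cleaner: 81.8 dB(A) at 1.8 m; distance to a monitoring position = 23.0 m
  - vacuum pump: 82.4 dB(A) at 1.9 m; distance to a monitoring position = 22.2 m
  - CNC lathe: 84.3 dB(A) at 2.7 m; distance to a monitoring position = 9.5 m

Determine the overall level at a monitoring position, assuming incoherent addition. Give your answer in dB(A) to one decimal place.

Apply inverse-square spreading to bring every level to the receiver, then sum 10^(L/10).
shot-blast cabinet: 93.5 − 20·log₁₀(15.4/2.0) = 93.5 − 17.73 = 75.77 dB(A).
ultrasonic cleaner: 81.8 − 20·log₁₀(23.0/1.8) = 81.8 − 22.13 = 59.67 dB(A).
vacuum pump: 82.4 − 20·log₁₀(22.2/1.9) = 82.4 − 21.35 = 61.05 dB(A).
CNC lathe: 84.3 − 20·log₁₀(9.5/2.7) = 84.3 − 10.93 = 73.37 dB(A).
Σ 10^(L/10) = 6.170e+07 → L_total = 10·log₁₀(6.170e+07) = 77.90 dB(A).

77.9 dB(A)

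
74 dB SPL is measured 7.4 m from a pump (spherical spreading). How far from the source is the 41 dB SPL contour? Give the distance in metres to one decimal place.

The 33.0 dB drop corresponds to a distance ratio of 10^(33.0/20) for a point source.
r₂ = 7.4·10^((74−41)/20) = 7.4·10^(33.0/20) = 330.55 m.

330.5 m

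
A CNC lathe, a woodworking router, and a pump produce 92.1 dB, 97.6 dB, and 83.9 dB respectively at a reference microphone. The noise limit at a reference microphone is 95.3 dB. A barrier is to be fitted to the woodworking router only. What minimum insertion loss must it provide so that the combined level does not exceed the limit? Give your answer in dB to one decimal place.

Everything except the woodworking router sums to 10^(92.1/10) + 10^(83.9/10) = 1.867e+09 in linear terms, 92.71 dB.
The limit corresponds to 10^(95.3/10) = 3.388e+09; subtracting the fixed part leaves 1.521e+09 for the woodworking router, i.e. 91.82 dB.
So the woodworking router must be reduced from 97.6 to 91.82 dB: IL = 5.78 dB.

5.8 dB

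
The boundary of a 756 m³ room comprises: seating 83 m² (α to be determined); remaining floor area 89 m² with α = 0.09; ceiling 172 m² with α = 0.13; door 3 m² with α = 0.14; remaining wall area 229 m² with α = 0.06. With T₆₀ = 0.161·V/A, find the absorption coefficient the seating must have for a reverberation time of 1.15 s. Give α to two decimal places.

Required total absorption A = 0.161·756/1.15 = 105.84 m².
Absorption from the other surfaces = 89·0.09 + 172·0.13 + 3·0.14 + 229·0.06 = 44.53 m², so the seating must supply 61.31 m² over 83 m².
α = 61.31/83 = 0.739.

0.74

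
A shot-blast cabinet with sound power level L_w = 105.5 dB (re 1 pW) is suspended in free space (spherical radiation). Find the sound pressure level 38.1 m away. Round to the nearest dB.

63 dB

The power spreads over a sphere of area 4π·r², so L_p = L_w − 10·log₁₀(4π·r²).
4π·r² = 1.824e+04 m², 10·log₁₀ of that is 42.611 dB.
L_p = 105.5 − 42.611 = 62.89 dB.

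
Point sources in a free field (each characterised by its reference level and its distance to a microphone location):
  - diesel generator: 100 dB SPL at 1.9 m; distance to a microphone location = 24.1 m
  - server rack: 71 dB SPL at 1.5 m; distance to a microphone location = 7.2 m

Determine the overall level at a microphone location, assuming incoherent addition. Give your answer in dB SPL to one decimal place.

Apply inverse-square spreading to bring every level to the receiver, then sum 10^(L/10).
diesel generator: 100 − 20·log₁₀(24.1/1.9) = 100 − 22.07 = 77.93 dB SPL.
server rack: 71 − 20·log₁₀(7.2/1.5) = 71 − 13.62 = 57.38 dB SPL.
Σ 10^(L/10) = 6.270e+07 → L_total = 10·log₁₀(6.270e+07) = 77.97 dB SPL.

78.0 dB SPL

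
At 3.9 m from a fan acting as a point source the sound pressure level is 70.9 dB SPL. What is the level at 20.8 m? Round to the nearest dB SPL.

56 dB SPL

Spherical spreading from a point source gives a 20·log₁₀(r₂/r₁) drop.
L₂ = 70.9 − 20·log₁₀(20.8/3.9) = 70.9 − 14.540 = 56.36 dB SPL.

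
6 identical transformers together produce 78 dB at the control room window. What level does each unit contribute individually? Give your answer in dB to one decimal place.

70.2 dB

For N identical incoherent sources L_total = L₁ + 10·log₁₀ N, so L₁ = 78 − 10·log₁₀(6) = 78 − 7.782.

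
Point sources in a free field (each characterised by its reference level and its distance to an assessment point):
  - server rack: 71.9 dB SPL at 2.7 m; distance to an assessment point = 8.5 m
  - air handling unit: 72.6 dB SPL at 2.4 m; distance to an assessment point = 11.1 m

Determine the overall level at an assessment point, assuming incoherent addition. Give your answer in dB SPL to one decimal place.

Apply inverse-square spreading to bring every level to the receiver, then sum 10^(L/10).
server rack: 71.9 − 20·log₁₀(8.5/2.7) = 71.9 − 9.96 = 61.94 dB SPL.
air handling unit: 72.6 − 20·log₁₀(11.1/2.4) = 72.6 − 13.30 = 59.30 dB SPL.
Σ 10^(L/10) = 2.413e+06 → L_total = 10·log₁₀(2.413e+06) = 63.83 dB SPL.

63.8 dB SPL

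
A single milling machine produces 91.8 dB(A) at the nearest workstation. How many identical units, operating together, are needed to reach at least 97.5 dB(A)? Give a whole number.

4

The shortfall is 97.5 − 91.8 = 5.7 dB, and N units add 10·log₁₀ N, so need 10·log₁₀ N ≥ 5.7.
N ≥ 10^(5.7/10) = 3.715, so N = 4.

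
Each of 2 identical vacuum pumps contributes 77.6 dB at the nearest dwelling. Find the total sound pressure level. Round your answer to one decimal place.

With 2 equal, uncorrelated contributions the intensity is 2× that of one unit, giving a rise of 10·log₁₀ 2.
L_total = 77.6 + 10·log₁₀(2) = 77.6 + 3.010 = 80.61 dB.

80.6 dB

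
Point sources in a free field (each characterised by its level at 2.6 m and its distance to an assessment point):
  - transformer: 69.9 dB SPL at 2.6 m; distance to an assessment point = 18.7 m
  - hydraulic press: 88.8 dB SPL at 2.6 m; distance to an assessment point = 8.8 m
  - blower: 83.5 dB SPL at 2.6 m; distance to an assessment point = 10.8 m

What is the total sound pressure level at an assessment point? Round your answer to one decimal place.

79.0 dB SPL

Propagate each source to the receiver with L = L_ref − 20·log₁₀(r/r_ref), then add intensities.
transformer: 69.9 − 20·log₁₀(18.7/2.6) = 69.9 − 17.14 = 52.76 dB SPL.
hydraulic press: 88.8 − 20·log₁₀(8.8/2.6) = 88.8 − 10.59 = 78.21 dB SPL.
blower: 83.5 − 20·log₁₀(10.8/2.6) = 83.5 − 12.37 = 71.13 dB SPL.
Σ 10^(L/10) = 7.938e+07 → L_total = 10·log₁₀(7.938e+07) = 79.00 dB SPL.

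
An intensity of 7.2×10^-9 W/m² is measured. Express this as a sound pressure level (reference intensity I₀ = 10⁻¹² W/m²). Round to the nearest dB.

I/I₀ = 7.2×10^-9/10⁻¹² = 7.2×10^3, and L = 10·log₁₀(I/I₀).
L = 10·(0.8573 + 3) = 38.57 dB.

39 dB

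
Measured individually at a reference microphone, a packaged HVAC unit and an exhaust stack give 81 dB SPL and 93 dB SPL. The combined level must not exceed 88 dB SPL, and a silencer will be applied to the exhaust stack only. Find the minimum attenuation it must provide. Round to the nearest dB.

Fixed contribution from the other source: Σ 10^(L/10) = 10^(81/10) = 1.259e+08 (81.00 dB SPL).
To meet 88 dB SPL overall, the treated exhaust stack may contribute at most 10^(88/10) − 1.259e+08 = 5.051e+08, i.e. 87.03 dB SPL.
Required insertion loss = 93 − 87.03 = 5.97 dB.

6 dB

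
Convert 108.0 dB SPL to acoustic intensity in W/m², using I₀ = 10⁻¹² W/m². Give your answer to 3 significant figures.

0.0631 W/m²

I = I₀·10^(L/10) = 10⁻¹² × 10^(108.0/10) = 10^(-1.200).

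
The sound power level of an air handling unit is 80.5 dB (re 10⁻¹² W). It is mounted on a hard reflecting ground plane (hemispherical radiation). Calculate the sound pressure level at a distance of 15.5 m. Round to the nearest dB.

49 dB

The power spreads over a hemisphere of area 2π·r², so L_p = L_w − 10·log₁₀(2π·r²).
2π·r² = 1510 m², 10·log₁₀ of that is 31.788 dB.
L_p = 80.5 − 31.788 = 48.71 dB.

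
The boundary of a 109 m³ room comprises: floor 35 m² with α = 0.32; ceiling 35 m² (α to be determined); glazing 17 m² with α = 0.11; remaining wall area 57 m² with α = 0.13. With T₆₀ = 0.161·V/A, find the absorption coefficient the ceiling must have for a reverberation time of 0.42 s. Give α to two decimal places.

From T₆₀ = 0.161·V/A, the target T₆₀ = 0.42 s needs A = 0.161·109/0.42 = 41.78 m².
Absorption from the other surfaces = 35·0.32 + 17·0.11 + 57·0.13 = 20.48 m², so the ceiling must supply 21.30 m² over 35 m².
α = 21.30/35 = 0.609.

0.61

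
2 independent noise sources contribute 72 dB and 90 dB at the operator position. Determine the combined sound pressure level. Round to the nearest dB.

For uncorrelated sources the intensities add, so convert each level to linear form, sum, and take 10·log₁₀ of the total.
Σ 10^(L/10) = 10^(72/10) + 10^(90/10) = 1.016e+09.
L_total = 10·log₁₀(1.016e+09) = 90.07 dB.

90 dB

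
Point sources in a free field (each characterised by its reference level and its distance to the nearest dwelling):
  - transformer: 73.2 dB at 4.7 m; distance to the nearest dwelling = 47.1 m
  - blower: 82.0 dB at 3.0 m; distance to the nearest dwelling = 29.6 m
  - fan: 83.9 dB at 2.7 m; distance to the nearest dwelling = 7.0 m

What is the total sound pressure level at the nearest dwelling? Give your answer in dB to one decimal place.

75.8 dB

First find each source's level at the receiver (point-source: −20·log₁₀(r/r_ref)), then combine on an intensity basis.
transformer: 73.2 − 20·log₁₀(47.1/4.7) = 73.2 − 20.02 = 53.18 dB.
blower: 82.0 − 20·log₁₀(29.6/3.0) = 82.0 − 19.88 = 62.12 dB.
fan: 83.9 − 20·log₁₀(7.0/2.7) = 83.9 − 8.27 = 75.63 dB.
Σ 10^(L/10) = 3.836e+07 → L_total = 10·log₁₀(3.836e+07) = 75.84 dB.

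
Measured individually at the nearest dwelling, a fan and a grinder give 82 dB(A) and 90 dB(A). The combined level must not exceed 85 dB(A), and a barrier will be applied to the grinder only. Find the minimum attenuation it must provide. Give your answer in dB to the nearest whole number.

Everything except the grinder sums to 10^(82/10) = 1.585e+08 in linear terms, 82.00 dB(A).
To meet 85 dB(A) overall, the treated grinder may contribute at most 10^(85/10) − 1.585e+08 = 1.577e+08, i.e. 81.98 dB(A).
Required insertion loss = 90 − 81.98 = 8.02 dB.

8 dB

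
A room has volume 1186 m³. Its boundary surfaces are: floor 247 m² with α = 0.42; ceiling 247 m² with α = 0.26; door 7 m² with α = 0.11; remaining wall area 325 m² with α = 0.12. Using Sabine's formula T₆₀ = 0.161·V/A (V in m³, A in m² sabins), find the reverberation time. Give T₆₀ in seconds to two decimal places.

Total absorption A = 247·0.42 + 247·0.26 + 7·0.11 + 325·0.12 = 207.73 m² sabins.
T₆₀ = 0.161 × 1186 / 207.73 = 0.919 s.

0.92 s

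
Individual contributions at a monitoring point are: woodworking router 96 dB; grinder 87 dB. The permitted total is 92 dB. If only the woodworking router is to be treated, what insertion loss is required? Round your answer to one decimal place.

Everything except the woodworking router sums to 10^(87/10) = 5.012e+08 in linear terms, 87.00 dB.
The limit corresponds to 10^(92/10) = 1.585e+09; subtracting the fixed part leaves 1.084e+09 for the woodworking router, i.e. 90.35 dB.
So the woodworking router must be reduced from 96 to 90.35 dB: IL = 5.65 dB.

5.7 dB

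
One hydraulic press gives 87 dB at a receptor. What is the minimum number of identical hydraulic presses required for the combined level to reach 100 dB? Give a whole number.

20

N identical sources give L₁ + 10·log₁₀ N, so require 10·log₁₀ N ≥ 100 − 87 = 13.0 dB.
N ≥ 10^(13.0/10) = 19.953, so N = 20.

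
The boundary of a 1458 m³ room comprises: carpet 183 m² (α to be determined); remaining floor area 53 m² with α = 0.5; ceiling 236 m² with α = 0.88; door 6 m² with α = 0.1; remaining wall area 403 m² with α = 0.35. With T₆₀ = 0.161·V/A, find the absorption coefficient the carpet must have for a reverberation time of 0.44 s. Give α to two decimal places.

0.86

A = 0.161·V/T₆₀ = 0.161·1458/0.44 = 533.50 m² sabins.
Absorption from the other surfaces = 53·0.5 + 236·0.88 + 6·0.1 + 403·0.35 = 375.83 m², so the carpet must supply 157.67 m² over 183 m².
α = 157.67/183 = 0.862.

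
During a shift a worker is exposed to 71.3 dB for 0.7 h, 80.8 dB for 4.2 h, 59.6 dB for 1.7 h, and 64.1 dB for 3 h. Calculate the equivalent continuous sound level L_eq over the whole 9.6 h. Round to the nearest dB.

The energy average is taken in the linear domain: L_eq = 10·log₁₀[(Σ tᵢ·10^(Lᵢ/10))/T], T = 9.6 h.
Σ tᵢ·10^(Lᵢ/10) = 0.7·10^(71.3/10) + 4.2·10^(80.8/10) + 1.7·10^(59.6/10) + 3·10^(64.1/10) = 5.237e+08.
L_eq = 10·log₁₀(5.237e+08/9.6) = 77.37 dB.

77 dB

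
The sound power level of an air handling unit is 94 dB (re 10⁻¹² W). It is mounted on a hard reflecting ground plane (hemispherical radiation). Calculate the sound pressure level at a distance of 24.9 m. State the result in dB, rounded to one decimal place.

58.1 dB

Free-field hemispherical radiation: L_p = L_w − 10·log₁₀(2π·r²), r = 24.9 m.
2π·r² = 3896 m², 10·log₁₀ of that is 35.906 dB.
L_p = 94 − 35.906 = 58.09 dB.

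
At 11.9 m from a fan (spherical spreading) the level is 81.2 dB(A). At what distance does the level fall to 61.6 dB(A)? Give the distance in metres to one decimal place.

For a point source L₁ − L₂ = 20·log₁₀(r₂/r₁), so r₂ = r₁·10^((L₁−L₂)/20).
r₂ = 11.9·10^((81.2−61.6)/20) = 11.9·10^(19.6/20) = 113.64 m.

113.6 m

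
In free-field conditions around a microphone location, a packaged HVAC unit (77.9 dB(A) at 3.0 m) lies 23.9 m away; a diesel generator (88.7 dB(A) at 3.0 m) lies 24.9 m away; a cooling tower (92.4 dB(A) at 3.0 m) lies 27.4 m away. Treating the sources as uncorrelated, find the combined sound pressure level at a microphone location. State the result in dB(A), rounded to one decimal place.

75.1 dB(A)

First find each source's level at the receiver (point-source: −20·log₁₀(r/r_ref)), then combine on an intensity basis.
packaged HVAC unit: 77.9 − 20·log₁₀(23.9/3.0) = 77.9 − 18.03 = 59.87 dB(A).
diesel generator: 88.7 − 20·log₁₀(24.9/3.0) = 88.7 − 18.38 = 70.32 dB(A).
cooling tower: 92.4 − 20·log₁₀(27.4/3.0) = 92.4 − 19.21 = 73.19 dB(A).
Σ 10^(L/10) = 3.256e+07 → L_total = 10·log₁₀(3.256e+07) = 75.13 dB(A).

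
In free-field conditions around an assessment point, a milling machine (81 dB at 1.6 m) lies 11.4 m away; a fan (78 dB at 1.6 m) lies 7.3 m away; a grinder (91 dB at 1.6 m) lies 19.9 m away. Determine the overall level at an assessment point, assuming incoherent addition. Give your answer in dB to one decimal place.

71.4 dB

Apply inverse-square spreading to bring every level to the receiver, then sum 10^(L/10).
milling machine: 81 − 20·log₁₀(11.4/1.6) = 81 − 17.06 = 63.94 dB.
fan: 78 − 20·log₁₀(7.3/1.6) = 78 − 13.18 = 64.82 dB.
grinder: 91 − 20·log₁₀(19.9/1.6) = 91 − 21.89 = 69.11 dB.
Σ 10^(L/10) = 1.365e+07 → L_total = 10·log₁₀(1.365e+07) = 71.35 dB.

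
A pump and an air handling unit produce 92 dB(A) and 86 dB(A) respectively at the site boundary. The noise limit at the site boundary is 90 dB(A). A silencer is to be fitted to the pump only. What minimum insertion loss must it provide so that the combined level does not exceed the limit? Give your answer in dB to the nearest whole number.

4 dB

Everything except the pump sums to 10^(86/10) = 3.981e+08 in linear terms, 86.00 dB(A).
To meet 90 dB(A) overall, the treated pump may contribute at most 10^(90/10) − 3.981e+08 = 6.019e+08, i.e. 87.80 dB(A).
So the pump must be reduced from 92 to 87.80 dB(A): IL = 4.20 dB.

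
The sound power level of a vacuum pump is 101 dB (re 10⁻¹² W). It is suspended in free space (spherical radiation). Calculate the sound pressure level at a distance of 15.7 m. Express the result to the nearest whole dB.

66 dB

Free-field spherical radiation: L_p = L_w − 10·log₁₀(4π·r²), r = 15.7 m.
4π·r² = 3097 m², 10·log₁₀ of that is 34.910 dB.
L_p = 101 − 34.910 = 66.09 dB.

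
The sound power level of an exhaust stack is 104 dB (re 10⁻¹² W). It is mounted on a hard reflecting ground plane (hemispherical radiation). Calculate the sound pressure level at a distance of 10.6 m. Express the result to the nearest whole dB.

The power spreads over a hemisphere of area 2π·r², so L_p = L_w − 10·log₁₀(2π·r²).
2π·r² = 706 m², 10·log₁₀ of that is 28.488 dB.
L_p = 104 − 28.488 = 75.51 dB.

76 dB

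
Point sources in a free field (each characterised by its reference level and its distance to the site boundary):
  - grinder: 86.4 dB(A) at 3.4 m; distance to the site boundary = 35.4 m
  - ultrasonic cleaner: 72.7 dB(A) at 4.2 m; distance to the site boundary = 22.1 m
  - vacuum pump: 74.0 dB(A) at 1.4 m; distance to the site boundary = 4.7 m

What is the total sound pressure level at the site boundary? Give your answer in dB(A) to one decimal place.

Propagate each source to the receiver with L = L_ref − 20·log₁₀(r/r_ref), then add intensities.
grinder: 86.4 − 20·log₁₀(35.4/3.4) = 86.4 − 20.35 = 66.05 dB(A).
ultrasonic cleaner: 72.7 − 20·log₁₀(22.1/4.2) = 72.7 − 14.42 = 58.28 dB(A).
vacuum pump: 74.0 − 20·log₁₀(4.7/1.4) = 74.0 − 10.52 = 63.48 dB(A).
Σ 10^(L/10) = 6.928e+06 → L_total = 10·log₁₀(6.928e+06) = 68.41 dB(A).

68.4 dB(A)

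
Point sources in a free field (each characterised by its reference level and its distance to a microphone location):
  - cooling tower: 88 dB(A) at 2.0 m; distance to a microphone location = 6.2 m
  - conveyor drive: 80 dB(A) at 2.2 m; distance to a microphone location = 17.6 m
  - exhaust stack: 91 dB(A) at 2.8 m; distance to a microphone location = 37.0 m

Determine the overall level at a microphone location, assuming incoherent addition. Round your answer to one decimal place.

First find each source's level at the receiver (point-source: −20·log₁₀(r/r_ref)), then combine on an intensity basis.
cooling tower: 88 − 20·log₁₀(6.2/2.0) = 88 − 9.83 = 78.17 dB(A).
conveyor drive: 80 − 20·log₁₀(17.6/2.2) = 80 − 18.06 = 61.94 dB(A).
exhaust stack: 91 − 20·log₁₀(37.0/2.8) = 91 − 22.42 = 68.58 dB(A).
Σ 10^(L/10) = 7.443e+07 → L_total = 10·log₁₀(7.443e+07) = 78.72 dB(A).

78.7 dB(A)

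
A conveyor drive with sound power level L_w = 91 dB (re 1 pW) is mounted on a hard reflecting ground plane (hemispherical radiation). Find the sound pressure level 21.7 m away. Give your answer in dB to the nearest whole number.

56 dB

L_p = L_w − 10·log₁₀(2π·r²) with r = 21.7 m.
2π·r² = 2959 m², 10·log₁₀ of that is 34.711 dB.
L_p = 91 − 34.711 = 56.29 dB.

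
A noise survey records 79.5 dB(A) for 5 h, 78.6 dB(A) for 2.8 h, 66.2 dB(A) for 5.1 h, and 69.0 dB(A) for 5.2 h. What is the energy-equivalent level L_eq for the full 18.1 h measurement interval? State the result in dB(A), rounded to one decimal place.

The energy average is taken in the linear domain: L_eq = 10·log₁₀[(Σ tᵢ·10^(Lᵢ/10))/T], T = 18.1 h.
Σ tᵢ·10^(Lᵢ/10) = 5·10^(79.5/10) + 2.8·10^(78.6/10) + 5.1·10^(66.2/10) + 5.2·10^(69.0/10) = 7.110e+08.
L_eq = 10·log₁₀(7.110e+08/18.1) = 75.94 dB(A).

75.9 dB(A)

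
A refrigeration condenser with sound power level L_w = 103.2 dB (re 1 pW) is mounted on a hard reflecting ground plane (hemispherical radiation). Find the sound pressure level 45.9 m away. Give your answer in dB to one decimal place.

62.0 dB

L_p = L_w − 10·log₁₀(2π·r²) with r = 45.9 m.
2π·r² = 1.324e+04 m², 10·log₁₀ of that is 41.218 dB.
L_p = 103.2 − 41.218 = 61.98 dB.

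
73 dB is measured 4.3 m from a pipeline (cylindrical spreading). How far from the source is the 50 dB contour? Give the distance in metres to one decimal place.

858.0 m

For a line source L₁ − L₂ = 10·log₁₀(r₂/r₁), so r₂ = r₁·10^((L₁−L₂)/10).
r₂ = 4.3·10^((73−50)/10) = 4.3·10^(23.0/10) = 857.96 m.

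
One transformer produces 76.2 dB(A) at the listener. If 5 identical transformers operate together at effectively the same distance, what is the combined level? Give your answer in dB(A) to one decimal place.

83.2 dB(A)

L_total = L₁ + 10·log₁₀ N for N identical incoherent sources.
L_total = 76.2 + 10·log₁₀(5) = 76.2 + 6.990 = 83.19 dB(A).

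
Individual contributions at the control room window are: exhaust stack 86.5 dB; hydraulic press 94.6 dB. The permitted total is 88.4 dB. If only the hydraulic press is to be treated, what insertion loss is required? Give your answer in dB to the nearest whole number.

Everything except the hydraulic press sums to 10^(86.5/10) = 4.467e+08 in linear terms, 86.50 dB.
The limit corresponds to 10^(88.4/10) = 6.918e+08; subtracting the fixed part leaves 2.451e+08 for the hydraulic press, i.e. 83.89 dB.
Required insertion loss = 94.6 − 83.89 = 10.71 dB.

11 dB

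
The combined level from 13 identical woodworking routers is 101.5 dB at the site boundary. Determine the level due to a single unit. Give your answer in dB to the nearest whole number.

90 dB

For N identical incoherent sources L_total = L₁ + 10·log₁₀ N, so L₁ = 101.5 − 10·log₁₀(13) = 101.5 − 11.139.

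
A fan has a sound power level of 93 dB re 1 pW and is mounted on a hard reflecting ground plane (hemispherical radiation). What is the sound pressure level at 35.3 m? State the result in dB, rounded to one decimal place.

54.1 dB

Free-field hemispherical radiation: L_p = L_w − 10·log₁₀(2π·r²), r = 35.3 m.
2π·r² = 7829 m², 10·log₁₀ of that is 38.937 dB.
L_p = 93 − 38.937 = 54.06 dB.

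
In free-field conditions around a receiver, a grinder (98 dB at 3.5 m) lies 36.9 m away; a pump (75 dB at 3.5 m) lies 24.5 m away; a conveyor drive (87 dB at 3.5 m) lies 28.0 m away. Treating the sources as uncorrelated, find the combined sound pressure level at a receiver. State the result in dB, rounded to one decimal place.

78.1 dB

First find each source's level at the receiver (point-source: −20·log₁₀(r/r_ref)), then combine on an intensity basis.
grinder: 98 − 20·log₁₀(36.9/3.5) = 98 − 20.46 = 77.54 dB.
pump: 75 − 20·log₁₀(24.5/3.5) = 75 − 16.90 = 58.10 dB.
conveyor drive: 87 − 20·log₁₀(28.0/3.5) = 87 − 18.06 = 68.94 dB.
Σ 10^(L/10) = 6.524e+07 → L_total = 10·log₁₀(6.524e+07) = 78.15 dB.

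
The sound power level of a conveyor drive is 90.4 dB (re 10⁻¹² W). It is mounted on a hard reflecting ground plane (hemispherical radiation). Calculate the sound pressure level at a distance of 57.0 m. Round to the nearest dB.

L_p = L_w − 10·log₁₀(2π·r²) with r = 57.0 m.
2π·r² = 2.041e+04 m², 10·log₁₀ of that is 43.099 dB.
L_p = 90.4 − 43.099 = 47.30 dB.

47 dB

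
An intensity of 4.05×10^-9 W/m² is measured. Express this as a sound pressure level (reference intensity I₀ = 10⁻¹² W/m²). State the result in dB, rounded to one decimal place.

36.1 dB

L = 10·log₁₀(I/I₀) = 10·log₁₀(4.05×10^-9/10⁻¹²) = 10·log₁₀(4.05×10^3).
L = 10·(0.6075 + 3) = 36.07 dB.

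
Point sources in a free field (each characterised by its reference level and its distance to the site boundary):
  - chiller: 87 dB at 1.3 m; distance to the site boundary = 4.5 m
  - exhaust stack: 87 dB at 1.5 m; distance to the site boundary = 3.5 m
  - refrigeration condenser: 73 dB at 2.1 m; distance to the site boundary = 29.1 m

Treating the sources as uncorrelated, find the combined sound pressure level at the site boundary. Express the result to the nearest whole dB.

81 dB

Propagate each source to the receiver with L = L_ref − 20·log₁₀(r/r_ref), then add intensities.
chiller: 87 − 20·log₁₀(4.5/1.3) = 87 − 10.79 = 76.21 dB.
exhaust stack: 87 − 20·log₁₀(3.5/1.5) = 87 − 7.36 = 79.64 dB.
refrigeration condenser: 73 − 20·log₁₀(29.1/2.1) = 73 − 22.83 = 50.17 dB.
Σ 10^(L/10) = 1.340e+08 → L_total = 10·log₁₀(1.340e+08) = 81.27 dB.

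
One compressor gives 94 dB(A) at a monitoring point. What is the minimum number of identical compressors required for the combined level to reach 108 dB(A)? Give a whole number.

Need L₁ + 10·log₁₀ N ≥ 108, i.e. log₁₀ N ≥ 1.40.
N ≥ 10^(14.0/10) = 25.119, so N = 26.

26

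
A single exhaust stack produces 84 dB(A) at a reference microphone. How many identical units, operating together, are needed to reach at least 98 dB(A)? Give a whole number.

26

The shortfall is 98 − 84 = 14.0 dB, and N units add 10·log₁₀ N, so need 10·log₁₀ N ≥ 14.0.
N ≥ 10^(14.0/10) = 25.119, so N = 26.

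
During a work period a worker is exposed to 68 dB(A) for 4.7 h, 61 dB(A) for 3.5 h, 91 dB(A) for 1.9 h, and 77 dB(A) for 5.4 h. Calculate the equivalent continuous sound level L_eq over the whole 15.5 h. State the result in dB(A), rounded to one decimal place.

82.4 dB(A)

The energy average is taken in the linear domain: L_eq = 10·log₁₀[(Σ tᵢ·10^(Lᵢ/10))/T], T = 15.5 h.
Σ tᵢ·10^(Lᵢ/10) = 4.7·10^(68/10) + 3.5·10^(61/10) + 1.9·10^(91/10) + 5.4·10^(77/10) = 2.697e+09.
L_eq = 10·log₁₀(2.697e+09/15.5) = 82.40 dB(A).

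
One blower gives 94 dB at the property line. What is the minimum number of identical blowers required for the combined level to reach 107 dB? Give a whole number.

The shortfall is 107 − 94 = 13.0 dB, and N units add 10·log₁₀ N, so need 10·log₁₀ N ≥ 13.0.
N ≥ 10^(13.0/10) = 19.953, so N = 20.

20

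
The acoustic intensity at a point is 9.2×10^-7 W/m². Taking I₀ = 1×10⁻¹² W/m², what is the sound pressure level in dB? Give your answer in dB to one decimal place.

59.6 dB

L = 10·log₁₀(I/I₀) = 10·log₁₀(9.2×10^-7/10⁻¹²) = 10·log₁₀(9.2×10^5).
L = 10·(0.9638 + 5) = 59.64 dB.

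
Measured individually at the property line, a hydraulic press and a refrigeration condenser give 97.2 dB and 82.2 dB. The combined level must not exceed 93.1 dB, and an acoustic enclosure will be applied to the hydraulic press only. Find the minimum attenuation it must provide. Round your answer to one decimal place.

4.5 dB

Fixed contribution from the other source: Σ 10^(L/10) = 10^(82.2/10) = 1.660e+08 (82.20 dB).
The limit corresponds to 10^(93.1/10) = 2.042e+09; subtracting the fixed part leaves 1.876e+09 for the hydraulic press, i.e. 92.73 dB.
So the hydraulic press must be reduced from 97.2 to 92.73 dB: IL = 4.47 dB.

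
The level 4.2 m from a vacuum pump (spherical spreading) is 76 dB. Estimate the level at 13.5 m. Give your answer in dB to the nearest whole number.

Point-source attenuation: ΔL = 20·log₁₀(r₂/r₁) = 20·log₁₀(13.5/4.2) = 10.142 dB.
L₂ = 76 − 20·log₁₀(13.5/4.2) = 76 − 10.142 = 65.86 dB.

66 dB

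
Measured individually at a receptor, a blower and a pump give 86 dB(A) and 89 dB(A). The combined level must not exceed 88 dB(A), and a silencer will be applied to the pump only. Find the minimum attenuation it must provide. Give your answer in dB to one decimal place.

5.3 dB

Everything except the pump sums to 10^(86/10) = 3.981e+08 in linear terms, 86.00 dB(A).
To meet 88 dB(A) overall, the treated pump may contribute at most 10^(88/10) − 3.981e+08 = 2.329e+08, i.e. 83.67 dB(A).
So the pump must be reduced from 89 to 83.67 dB(A): IL = 5.33 dB.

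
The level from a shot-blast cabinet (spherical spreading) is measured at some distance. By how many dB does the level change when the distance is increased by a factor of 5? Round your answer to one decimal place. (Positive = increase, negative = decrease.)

-14.0 dB

With spherical spreading the level changes by −20·log₁₀(r₂/r₁).
ΔL = −20·log₁₀(5) = -13.98 dB.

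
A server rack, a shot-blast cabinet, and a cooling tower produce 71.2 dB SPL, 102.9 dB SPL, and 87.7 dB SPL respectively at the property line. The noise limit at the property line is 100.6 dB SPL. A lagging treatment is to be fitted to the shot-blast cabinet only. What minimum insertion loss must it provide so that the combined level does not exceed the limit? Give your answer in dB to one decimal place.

2.5 dB

The untreated sources together contribute 10^(71.2/10) + 10^(87.7/10) = 6.020e+08, i.e. 87.80 dB SPL.
To meet 100.6 dB SPL overall, the treated shot-blast cabinet may contribute at most 10^(100.6/10) − 6.020e+08 = 1.088e+10, i.e. 100.37 dB SPL.
So the shot-blast cabinet must be reduced from 102.9 to 100.37 dB SPL: IL = 2.53 dB.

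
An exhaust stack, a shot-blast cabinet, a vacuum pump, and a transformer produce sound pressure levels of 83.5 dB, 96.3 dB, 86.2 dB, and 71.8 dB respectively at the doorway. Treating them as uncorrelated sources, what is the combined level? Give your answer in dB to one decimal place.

For uncorrelated sources the intensities add, so convert each level to linear form, sum, and take 10·log₁₀ of the total.
Σ 10^(L/10) = 10^(83.5/10) + 10^(96.3/10) + 10^(86.2/10) + 10^(71.8/10) = 4.922e+09.
L_total = 10·log₁₀(4.922e+09) = 96.92 dB.

96.9 dB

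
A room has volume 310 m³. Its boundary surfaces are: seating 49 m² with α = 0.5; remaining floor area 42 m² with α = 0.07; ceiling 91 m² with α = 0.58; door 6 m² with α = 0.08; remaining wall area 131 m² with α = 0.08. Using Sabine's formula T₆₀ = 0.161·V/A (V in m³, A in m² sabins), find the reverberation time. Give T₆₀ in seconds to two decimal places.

Total absorption A = 49·0.5 + 42·0.07 + 91·0.58 + 6·0.08 + 131·0.08 = 91.18 m² sabins.
T₆₀ = 0.161·V/A = 0.161·310/91.18 = 0.547 s.

0.55 s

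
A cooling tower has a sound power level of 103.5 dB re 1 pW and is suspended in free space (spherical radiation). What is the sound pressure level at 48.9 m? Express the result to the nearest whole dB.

The power spreads over a sphere of area 4π·r², so L_p = L_w − 10·log₁₀(4π·r²).
4π·r² = 3.005e+04 m², 10·log₁₀ of that is 44.778 dB.
L_p = 103.5 − 44.778 = 58.72 dB.

59 dB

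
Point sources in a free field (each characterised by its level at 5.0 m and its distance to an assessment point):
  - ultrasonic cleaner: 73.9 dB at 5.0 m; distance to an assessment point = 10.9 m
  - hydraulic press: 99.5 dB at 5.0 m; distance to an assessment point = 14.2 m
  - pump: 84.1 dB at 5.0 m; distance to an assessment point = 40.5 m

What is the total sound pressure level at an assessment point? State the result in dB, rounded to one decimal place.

Propagate each source to the receiver with L = L_ref − 20·log₁₀(r/r_ref), then add intensities.
ultrasonic cleaner: 73.9 − 20·log₁₀(10.9/5.0) = 73.9 − 6.77 = 67.13 dB.
hydraulic press: 99.5 − 20·log₁₀(14.2/5.0) = 99.5 − 9.07 = 90.43 dB.
pump: 84.1 − 20·log₁₀(40.5/5.0) = 84.1 − 18.17 = 65.93 dB.
Σ 10^(L/10) = 1.114e+09 → L_total = 10·log₁₀(1.114e+09) = 90.47 dB.

90.5 dB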